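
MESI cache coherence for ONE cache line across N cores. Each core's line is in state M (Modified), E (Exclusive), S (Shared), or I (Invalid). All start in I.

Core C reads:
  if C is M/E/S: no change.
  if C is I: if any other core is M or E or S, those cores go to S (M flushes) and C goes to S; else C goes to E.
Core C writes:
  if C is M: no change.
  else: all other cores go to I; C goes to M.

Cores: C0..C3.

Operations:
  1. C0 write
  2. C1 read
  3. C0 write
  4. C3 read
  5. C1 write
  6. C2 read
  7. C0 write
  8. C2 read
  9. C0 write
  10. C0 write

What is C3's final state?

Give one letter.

Op 1: C0 write [C0 write: invalidate none -> C0=M] -> [M,I,I,I]
Op 2: C1 read [C1 read from I: others=['C0=M'] -> C1=S, others downsized to S] -> [S,S,I,I]
Op 3: C0 write [C0 write: invalidate ['C1=S'] -> C0=M] -> [M,I,I,I]
Op 4: C3 read [C3 read from I: others=['C0=M'] -> C3=S, others downsized to S] -> [S,I,I,S]
Op 5: C1 write [C1 write: invalidate ['C0=S', 'C3=S'] -> C1=M] -> [I,M,I,I]
Op 6: C2 read [C2 read from I: others=['C1=M'] -> C2=S, others downsized to S] -> [I,S,S,I]
Op 7: C0 write [C0 write: invalidate ['C1=S', 'C2=S'] -> C0=M] -> [M,I,I,I]
Op 8: C2 read [C2 read from I: others=['C0=M'] -> C2=S, others downsized to S] -> [S,I,S,I]
Op 9: C0 write [C0 write: invalidate ['C2=S'] -> C0=M] -> [M,I,I,I]
Op 10: C0 write [C0 write: already M (modified), no change] -> [M,I,I,I]

Answer: I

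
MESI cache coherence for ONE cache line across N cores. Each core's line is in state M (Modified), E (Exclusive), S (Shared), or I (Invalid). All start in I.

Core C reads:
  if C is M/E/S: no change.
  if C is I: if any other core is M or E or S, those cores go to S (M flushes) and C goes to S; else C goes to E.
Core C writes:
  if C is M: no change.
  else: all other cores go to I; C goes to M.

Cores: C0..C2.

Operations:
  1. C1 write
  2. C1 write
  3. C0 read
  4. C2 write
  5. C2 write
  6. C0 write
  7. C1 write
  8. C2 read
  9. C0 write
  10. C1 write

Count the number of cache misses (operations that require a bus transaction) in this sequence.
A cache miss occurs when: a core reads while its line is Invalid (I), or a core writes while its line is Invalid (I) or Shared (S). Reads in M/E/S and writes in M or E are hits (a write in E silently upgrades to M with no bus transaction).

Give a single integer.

Answer: 8

Derivation:
Op 1: C1 write [C1 write: invalidate none -> C1=M] -> [I,M,I] [MISS #1: write from I]
Op 2: C1 write [C1 write: already M (modified), no change] -> [I,M,I] [hit: write from M]
Op 3: C0 read [C0 read from I: others=['C1=M'] -> C0=S, others downsized to S] -> [S,S,I] [MISS #2: read from I]
Op 4: C2 write [C2 write: invalidate ['C0=S', 'C1=S'] -> C2=M] -> [I,I,M] [MISS #3: write from I]
Op 5: C2 write [C2 write: already M (modified), no change] -> [I,I,M] [hit: write from M]
Op 6: C0 write [C0 write: invalidate ['C2=M'] -> C0=M] -> [M,I,I] [MISS #4: write from I]
Op 7: C1 write [C1 write: invalidate ['C0=M'] -> C1=M] -> [I,M,I] [MISS #5: write from I]
Op 8: C2 read [C2 read from I: others=['C1=M'] -> C2=S, others downsized to S] -> [I,S,S] [MISS #6: read from I]
Op 9: C0 write [C0 write: invalidate ['C1=S', 'C2=S'] -> C0=M] -> [M,I,I] [MISS #7: write from I]
Op 10: C1 write [C1 write: invalidate ['C0=M'] -> C1=M] -> [I,M,I] [MISS #8: write from I]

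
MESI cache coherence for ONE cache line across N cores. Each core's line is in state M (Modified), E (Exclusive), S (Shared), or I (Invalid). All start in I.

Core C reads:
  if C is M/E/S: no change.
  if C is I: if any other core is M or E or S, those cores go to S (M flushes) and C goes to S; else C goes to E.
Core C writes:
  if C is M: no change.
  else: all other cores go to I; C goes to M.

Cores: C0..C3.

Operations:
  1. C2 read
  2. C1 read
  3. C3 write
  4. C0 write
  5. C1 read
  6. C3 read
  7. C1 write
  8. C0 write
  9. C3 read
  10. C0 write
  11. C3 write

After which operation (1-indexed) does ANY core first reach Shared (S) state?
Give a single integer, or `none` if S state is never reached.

Answer: 2

Derivation:
Op 1: C2 read [C2 read from I: no other sharers -> C2=E (exclusive)] -> [I,I,E,I]
Op 2: C1 read [C1 read from I: others=['C2=E'] -> C1=S, others downsized to S] -> [I,S,S,I]
  -> First S state at op 2; remaining ops need not be traced.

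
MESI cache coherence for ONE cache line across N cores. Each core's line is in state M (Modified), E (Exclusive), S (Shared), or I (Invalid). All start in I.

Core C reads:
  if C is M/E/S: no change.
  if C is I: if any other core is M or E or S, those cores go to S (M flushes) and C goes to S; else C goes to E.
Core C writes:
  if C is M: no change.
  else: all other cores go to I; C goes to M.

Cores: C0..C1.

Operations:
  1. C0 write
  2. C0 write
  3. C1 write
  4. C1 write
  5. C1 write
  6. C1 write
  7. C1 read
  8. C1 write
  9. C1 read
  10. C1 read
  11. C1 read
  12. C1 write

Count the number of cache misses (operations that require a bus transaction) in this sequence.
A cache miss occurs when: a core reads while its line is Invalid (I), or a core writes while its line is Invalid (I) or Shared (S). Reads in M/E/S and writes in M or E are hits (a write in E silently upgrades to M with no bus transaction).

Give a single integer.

Op 1: C0 write [C0 write: invalidate none -> C0=M] -> [M,I] [MISS #1: write from I]
Op 2: C0 write [C0 write: already M (modified), no change] -> [M,I] [hit: write from M]
Op 3: C1 write [C1 write: invalidate ['C0=M'] -> C1=M] -> [I,M] [MISS #2: write from I]
Op 4: C1 write [C1 write: already M (modified), no change] -> [I,M] [hit: write from M]
Op 5: C1 write [C1 write: already M (modified), no change] -> [I,M] [hit: write from M]
Op 6: C1 write [C1 write: already M (modified), no change] -> [I,M] [hit: write from M]
Op 7: C1 read [C1 read: already in M, no change] -> [I,M] [hit: read from M]
Op 8: C1 write [C1 write: already M (modified), no change] -> [I,M] [hit: write from M]
Op 9: C1 read [C1 read: already in M, no change] -> [I,M] [hit: read from M]
Op 10: C1 read [C1 read: already in M, no change] -> [I,M] [hit: read from M]
Op 11: C1 read [C1 read: already in M, no change] -> [I,M] [hit: read from M]
Op 12: C1 write [C1 write: already M (modified), no change] -> [I,M] [hit: write from M]

Answer: 2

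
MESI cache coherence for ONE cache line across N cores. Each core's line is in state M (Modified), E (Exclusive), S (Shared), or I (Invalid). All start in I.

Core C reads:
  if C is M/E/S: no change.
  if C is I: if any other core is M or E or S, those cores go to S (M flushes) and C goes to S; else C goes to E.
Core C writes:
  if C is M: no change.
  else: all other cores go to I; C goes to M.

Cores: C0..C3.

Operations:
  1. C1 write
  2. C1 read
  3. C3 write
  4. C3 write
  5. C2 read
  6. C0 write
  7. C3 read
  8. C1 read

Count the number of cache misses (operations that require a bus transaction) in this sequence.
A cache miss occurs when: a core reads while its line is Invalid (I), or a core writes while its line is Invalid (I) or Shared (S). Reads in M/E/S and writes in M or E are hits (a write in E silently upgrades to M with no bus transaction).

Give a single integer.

Answer: 6

Derivation:
Op 1: C1 write [C1 write: invalidate none -> C1=M] -> [I,M,I,I] [MISS #1: write from I]
Op 2: C1 read [C1 read: already in M, no change] -> [I,M,I,I] [hit: read from M]
Op 3: C3 write [C3 write: invalidate ['C1=M'] -> C3=M] -> [I,I,I,M] [MISS #2: write from I]
Op 4: C3 write [C3 write: already M (modified), no change] -> [I,I,I,M] [hit: write from M]
Op 5: C2 read [C2 read from I: others=['C3=M'] -> C2=S, others downsized to S] -> [I,I,S,S] [MISS #3: read from I]
Op 6: C0 write [C0 write: invalidate ['C2=S', 'C3=S'] -> C0=M] -> [M,I,I,I] [MISS #4: write from I]
Op 7: C3 read [C3 read from I: others=['C0=M'] -> C3=S, others downsized to S] -> [S,I,I,S] [MISS #5: read from I]
Op 8: C1 read [C1 read from I: others=['C0=S', 'C3=S'] -> C1=S, others downsized to S] -> [S,S,I,S] [MISS #6: read from I]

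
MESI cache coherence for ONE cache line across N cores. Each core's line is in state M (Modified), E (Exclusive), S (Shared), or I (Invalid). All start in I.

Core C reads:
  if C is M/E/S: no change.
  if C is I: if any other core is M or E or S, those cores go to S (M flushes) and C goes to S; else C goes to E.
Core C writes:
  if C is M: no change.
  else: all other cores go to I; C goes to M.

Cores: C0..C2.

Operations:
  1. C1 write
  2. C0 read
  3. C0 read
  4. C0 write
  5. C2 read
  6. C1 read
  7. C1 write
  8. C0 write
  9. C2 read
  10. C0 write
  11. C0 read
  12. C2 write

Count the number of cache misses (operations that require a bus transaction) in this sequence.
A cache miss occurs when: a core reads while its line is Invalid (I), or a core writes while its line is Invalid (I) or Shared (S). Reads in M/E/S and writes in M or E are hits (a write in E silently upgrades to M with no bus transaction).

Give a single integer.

Answer: 10

Derivation:
Op 1: C1 write [C1 write: invalidate none -> C1=M] -> [I,M,I] [MISS #1: write from I]
Op 2: C0 read [C0 read from I: others=['C1=M'] -> C0=S, others downsized to S] -> [S,S,I] [MISS #2: read from I]
Op 3: C0 read [C0 read: already in S, no change] -> [S,S,I] [hit: read from S]
Op 4: C0 write [C0 write: invalidate ['C1=S'] -> C0=M] -> [M,I,I] [MISS #3: write from S]
Op 5: C2 read [C2 read from I: others=['C0=M'] -> C2=S, others downsized to S] -> [S,I,S] [MISS #4: read from I]
Op 6: C1 read [C1 read from I: others=['C0=S', 'C2=S'] -> C1=S, others downsized to S] -> [S,S,S] [MISS #5: read from I]
Op 7: C1 write [C1 write: invalidate ['C0=S', 'C2=S'] -> C1=M] -> [I,M,I] [MISS #6: write from S]
Op 8: C0 write [C0 write: invalidate ['C1=M'] -> C0=M] -> [M,I,I] [MISS #7: write from I]
Op 9: C2 read [C2 read from I: others=['C0=M'] -> C2=S, others downsized to S] -> [S,I,S] [MISS #8: read from I]
Op 10: C0 write [C0 write: invalidate ['C2=S'] -> C0=M] -> [M,I,I] [MISS #9: write from S]
Op 11: C0 read [C0 read: already in M, no change] -> [M,I,I] [hit: read from M]
Op 12: C2 write [C2 write: invalidate ['C0=M'] -> C2=M] -> [I,I,M] [MISS #10: write from I]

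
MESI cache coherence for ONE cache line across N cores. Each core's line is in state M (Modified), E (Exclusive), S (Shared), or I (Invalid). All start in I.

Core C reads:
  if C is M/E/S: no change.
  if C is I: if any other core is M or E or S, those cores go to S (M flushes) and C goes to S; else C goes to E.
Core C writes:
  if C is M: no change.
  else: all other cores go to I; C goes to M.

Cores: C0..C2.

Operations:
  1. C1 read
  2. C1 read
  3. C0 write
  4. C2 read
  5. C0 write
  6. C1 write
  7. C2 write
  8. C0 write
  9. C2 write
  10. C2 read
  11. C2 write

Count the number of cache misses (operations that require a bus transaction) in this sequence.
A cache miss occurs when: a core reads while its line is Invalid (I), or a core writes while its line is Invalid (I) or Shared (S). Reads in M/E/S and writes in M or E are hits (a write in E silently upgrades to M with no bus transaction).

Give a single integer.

Op 1: C1 read [C1 read from I: no other sharers -> C1=E (exclusive)] -> [I,E,I] [MISS #1: read from I]
Op 2: C1 read [C1 read: already in E, no change] -> [I,E,I] [hit: read from E]
Op 3: C0 write [C0 write: invalidate ['C1=E'] -> C0=M] -> [M,I,I] [MISS #2: write from I]
Op 4: C2 read [C2 read from I: others=['C0=M'] -> C2=S, others downsized to S] -> [S,I,S] [MISS #3: read from I]
Op 5: C0 write [C0 write: invalidate ['C2=S'] -> C0=M] -> [M,I,I] [MISS #4: write from S]
Op 6: C1 write [C1 write: invalidate ['C0=M'] -> C1=M] -> [I,M,I] [MISS #5: write from I]
Op 7: C2 write [C2 write: invalidate ['C1=M'] -> C2=M] -> [I,I,M] [MISS #6: write from I]
Op 8: C0 write [C0 write: invalidate ['C2=M'] -> C0=M] -> [M,I,I] [MISS #7: write from I]
Op 9: C2 write [C2 write: invalidate ['C0=M'] -> C2=M] -> [I,I,M] [MISS #8: write from I]
Op 10: C2 read [C2 read: already in M, no change] -> [I,I,M] [hit: read from M]
Op 11: C2 write [C2 write: already M (modified), no change] -> [I,I,M] [hit: write from M]

Answer: 8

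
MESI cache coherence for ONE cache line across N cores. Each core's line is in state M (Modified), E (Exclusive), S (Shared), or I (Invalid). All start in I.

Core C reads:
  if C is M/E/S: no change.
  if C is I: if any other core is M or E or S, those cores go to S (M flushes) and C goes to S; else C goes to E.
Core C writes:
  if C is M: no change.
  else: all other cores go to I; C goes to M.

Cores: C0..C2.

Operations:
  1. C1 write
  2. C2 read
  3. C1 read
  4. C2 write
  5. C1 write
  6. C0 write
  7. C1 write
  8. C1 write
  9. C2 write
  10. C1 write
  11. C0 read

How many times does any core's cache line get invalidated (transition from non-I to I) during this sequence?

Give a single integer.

Answer: 6

Derivation:
Op 1: C1 write [C1 write: invalidate none -> C1=M] -> [I,M,I] (invalidations this op: 0; running total: 0)
Op 2: C2 read [C2 read from I: others=['C1=M'] -> C2=S, others downsized to S] -> [I,S,S] (invalidations this op: 0; running total: 0)
Op 3: C1 read [C1 read: already in S, no change] -> [I,S,S] (invalidations this op: 0; running total: 0)
Op 4: C2 write [C2 write: invalidate ['C1=S'] -> C2=M] -> [I,I,M] (invalidations this op: 1; running total: 1)
Op 5: C1 write [C1 write: invalidate ['C2=M'] -> C1=M] -> [I,M,I] (invalidations this op: 1; running total: 2)
Op 6: C0 write [C0 write: invalidate ['C1=M'] -> C0=M] -> [M,I,I] (invalidations this op: 1; running total: 3)
Op 7: C1 write [C1 write: invalidate ['C0=M'] -> C1=M] -> [I,M,I] (invalidations this op: 1; running total: 4)
Op 8: C1 write [C1 write: already M (modified), no change] -> [I,M,I] (invalidations this op: 0; running total: 4)
Op 9: C2 write [C2 write: invalidate ['C1=M'] -> C2=M] -> [I,I,M] (invalidations this op: 1; running total: 5)
Op 10: C1 write [C1 write: invalidate ['C2=M'] -> C1=M] -> [I,M,I] (invalidations this op: 1; running total: 6)
Op 11: C0 read [C0 read from I: others=['C1=M'] -> C0=S, others downsized to S] -> [S,S,I] (invalidations this op: 0; running total: 6)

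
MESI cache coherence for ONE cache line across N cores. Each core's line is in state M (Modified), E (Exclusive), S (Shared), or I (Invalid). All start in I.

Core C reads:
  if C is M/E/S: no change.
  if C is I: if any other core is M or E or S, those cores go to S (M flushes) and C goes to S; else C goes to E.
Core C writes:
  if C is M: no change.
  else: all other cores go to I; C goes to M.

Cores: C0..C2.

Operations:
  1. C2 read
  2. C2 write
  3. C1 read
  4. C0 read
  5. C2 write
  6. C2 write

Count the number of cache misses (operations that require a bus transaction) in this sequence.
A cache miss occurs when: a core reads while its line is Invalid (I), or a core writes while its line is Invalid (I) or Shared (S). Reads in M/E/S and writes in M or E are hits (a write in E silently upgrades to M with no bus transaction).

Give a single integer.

Answer: 4

Derivation:
Op 1: C2 read [C2 read from I: no other sharers -> C2=E (exclusive)] -> [I,I,E] [MISS #1: read from I]
Op 2: C2 write [C2 write: invalidate none -> C2=M] -> [I,I,M] [hit: write from E is a silent E->M upgrade, no bus transaction]
Op 3: C1 read [C1 read from I: others=['C2=M'] -> C1=S, others downsized to S] -> [I,S,S] [MISS #2: read from I]
Op 4: C0 read [C0 read from I: others=['C1=S', 'C2=S'] -> C0=S, others downsized to S] -> [S,S,S] [MISS #3: read from I]
Op 5: C2 write [C2 write: invalidate ['C0=S', 'C1=S'] -> C2=M] -> [I,I,M] [MISS #4: write from S]
Op 6: C2 write [C2 write: already M (modified), no change] -> [I,I,M] [hit: write from M]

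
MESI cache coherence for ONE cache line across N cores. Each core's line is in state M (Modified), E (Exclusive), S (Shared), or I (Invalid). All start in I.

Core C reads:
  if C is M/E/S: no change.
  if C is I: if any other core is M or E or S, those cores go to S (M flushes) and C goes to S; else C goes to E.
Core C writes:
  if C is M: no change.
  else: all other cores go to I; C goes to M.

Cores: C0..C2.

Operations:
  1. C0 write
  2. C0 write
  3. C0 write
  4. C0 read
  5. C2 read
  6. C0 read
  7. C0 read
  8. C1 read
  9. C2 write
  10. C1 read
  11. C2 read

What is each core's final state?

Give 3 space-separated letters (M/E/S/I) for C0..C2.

Op 1: C0 write [C0 write: invalidate none -> C0=M] -> [M,I,I]
Op 2: C0 write [C0 write: already M (modified), no change] -> [M,I,I]
Op 3: C0 write [C0 write: already M (modified), no change] -> [M,I,I]
Op 4: C0 read [C0 read: already in M, no change] -> [M,I,I]
Op 5: C2 read [C2 read from I: others=['C0=M'] -> C2=S, others downsized to S] -> [S,I,S]
Op 6: C0 read [C0 read: already in S, no change] -> [S,I,S]
Op 7: C0 read [C0 read: already in S, no change] -> [S,I,S]
Op 8: C1 read [C1 read from I: others=['C0=S', 'C2=S'] -> C1=S, others downsized to S] -> [S,S,S]
Op 9: C2 write [C2 write: invalidate ['C0=S', 'C1=S'] -> C2=M] -> [I,I,M]
Op 10: C1 read [C1 read from I: others=['C2=M'] -> C1=S, others downsized to S] -> [I,S,S]
Op 11: C2 read [C2 read: already in S, no change] -> [I,S,S]

Answer: I S S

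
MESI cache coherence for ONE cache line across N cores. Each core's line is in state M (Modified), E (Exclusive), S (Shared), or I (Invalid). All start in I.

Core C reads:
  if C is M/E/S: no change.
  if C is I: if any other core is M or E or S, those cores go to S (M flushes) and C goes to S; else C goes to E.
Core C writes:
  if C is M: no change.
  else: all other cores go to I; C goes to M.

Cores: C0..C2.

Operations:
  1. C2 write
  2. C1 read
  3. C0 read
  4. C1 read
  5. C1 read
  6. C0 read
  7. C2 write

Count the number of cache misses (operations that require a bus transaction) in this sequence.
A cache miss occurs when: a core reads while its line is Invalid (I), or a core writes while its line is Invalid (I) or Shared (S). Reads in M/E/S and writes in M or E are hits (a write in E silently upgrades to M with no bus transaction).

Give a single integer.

Op 1: C2 write [C2 write: invalidate none -> C2=M] -> [I,I,M] [MISS #1: write from I]
Op 2: C1 read [C1 read from I: others=['C2=M'] -> C1=S, others downsized to S] -> [I,S,S] [MISS #2: read from I]
Op 3: C0 read [C0 read from I: others=['C1=S', 'C2=S'] -> C0=S, others downsized to S] -> [S,S,S] [MISS #3: read from I]
Op 4: C1 read [C1 read: already in S, no change] -> [S,S,S] [hit: read from S]
Op 5: C1 read [C1 read: already in S, no change] -> [S,S,S] [hit: read from S]
Op 6: C0 read [C0 read: already in S, no change] -> [S,S,S] [hit: read from S]
Op 7: C2 write [C2 write: invalidate ['C0=S', 'C1=S'] -> C2=M] -> [I,I,M] [MISS #4: write from S]

Answer: 4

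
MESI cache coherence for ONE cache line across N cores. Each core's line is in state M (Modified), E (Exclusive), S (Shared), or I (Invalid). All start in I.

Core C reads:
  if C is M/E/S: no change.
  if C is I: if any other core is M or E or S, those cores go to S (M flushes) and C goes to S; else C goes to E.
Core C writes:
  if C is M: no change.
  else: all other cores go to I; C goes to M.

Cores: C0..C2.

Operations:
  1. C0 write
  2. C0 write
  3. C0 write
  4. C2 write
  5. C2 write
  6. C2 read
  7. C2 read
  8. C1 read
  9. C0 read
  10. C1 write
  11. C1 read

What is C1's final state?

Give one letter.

Answer: M

Derivation:
Op 1: C0 write [C0 write: invalidate none -> C0=M] -> [M,I,I]
Op 2: C0 write [C0 write: already M (modified), no change] -> [M,I,I]
Op 3: C0 write [C0 write: already M (modified), no change] -> [M,I,I]
Op 4: C2 write [C2 write: invalidate ['C0=M'] -> C2=M] -> [I,I,M]
Op 5: C2 write [C2 write: already M (modified), no change] -> [I,I,M]
Op 6: C2 read [C2 read: already in M, no change] -> [I,I,M]
Op 7: C2 read [C2 read: already in M, no change] -> [I,I,M]
Op 8: C1 read [C1 read from I: others=['C2=M'] -> C1=S, others downsized to S] -> [I,S,S]
Op 9: C0 read [C0 read from I: others=['C1=S', 'C2=S'] -> C0=S, others downsized to S] -> [S,S,S]
Op 10: C1 write [C1 write: invalidate ['C0=S', 'C2=S'] -> C1=M] -> [I,M,I]
Op 11: C1 read [C1 read: already in M, no change] -> [I,M,I]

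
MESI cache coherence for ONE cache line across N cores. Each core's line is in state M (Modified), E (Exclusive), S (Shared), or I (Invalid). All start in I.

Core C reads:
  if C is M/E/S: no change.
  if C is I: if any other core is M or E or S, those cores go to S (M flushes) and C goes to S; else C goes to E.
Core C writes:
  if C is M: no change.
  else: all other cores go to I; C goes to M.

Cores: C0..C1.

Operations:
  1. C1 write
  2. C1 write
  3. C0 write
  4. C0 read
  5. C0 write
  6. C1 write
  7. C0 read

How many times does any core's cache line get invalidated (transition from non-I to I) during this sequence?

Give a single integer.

Answer: 2

Derivation:
Op 1: C1 write [C1 write: invalidate none -> C1=M] -> [I,M] (invalidations this op: 0; running total: 0)
Op 2: C1 write [C1 write: already M (modified), no change] -> [I,M] (invalidations this op: 0; running total: 0)
Op 3: C0 write [C0 write: invalidate ['C1=M'] -> C0=M] -> [M,I] (invalidations this op: 1; running total: 1)
Op 4: C0 read [C0 read: already in M, no change] -> [M,I] (invalidations this op: 0; running total: 1)
Op 5: C0 write [C0 write: already M (modified), no change] -> [M,I] (invalidations this op: 0; running total: 1)
Op 6: C1 write [C1 write: invalidate ['C0=M'] -> C1=M] -> [I,M] (invalidations this op: 1; running total: 2)
Op 7: C0 read [C0 read from I: others=['C1=M'] -> C0=S, others downsized to S] -> [S,S] (invalidations this op: 0; running total: 2)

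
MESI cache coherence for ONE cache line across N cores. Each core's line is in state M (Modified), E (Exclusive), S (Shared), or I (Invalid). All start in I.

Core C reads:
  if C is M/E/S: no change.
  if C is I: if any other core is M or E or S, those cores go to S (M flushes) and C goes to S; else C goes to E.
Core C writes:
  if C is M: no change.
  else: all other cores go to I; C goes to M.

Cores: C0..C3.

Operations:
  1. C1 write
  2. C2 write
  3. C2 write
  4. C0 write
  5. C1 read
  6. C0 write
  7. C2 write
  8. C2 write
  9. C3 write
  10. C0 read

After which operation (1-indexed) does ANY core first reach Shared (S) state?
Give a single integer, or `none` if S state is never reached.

Op 1: C1 write [C1 write: invalidate none -> C1=M] -> [I,M,I,I]
Op 2: C2 write [C2 write: invalidate ['C1=M'] -> C2=M] -> [I,I,M,I]
Op 3: C2 write [C2 write: already M (modified), no change] -> [I,I,M,I]
Op 4: C0 write [C0 write: invalidate ['C2=M'] -> C0=M] -> [M,I,I,I]
Op 5: C1 read [C1 read from I: others=['C0=M'] -> C1=S, others downsized to S] -> [S,S,I,I]
  -> First S state at op 5; remaining ops need not be traced.

Answer: 5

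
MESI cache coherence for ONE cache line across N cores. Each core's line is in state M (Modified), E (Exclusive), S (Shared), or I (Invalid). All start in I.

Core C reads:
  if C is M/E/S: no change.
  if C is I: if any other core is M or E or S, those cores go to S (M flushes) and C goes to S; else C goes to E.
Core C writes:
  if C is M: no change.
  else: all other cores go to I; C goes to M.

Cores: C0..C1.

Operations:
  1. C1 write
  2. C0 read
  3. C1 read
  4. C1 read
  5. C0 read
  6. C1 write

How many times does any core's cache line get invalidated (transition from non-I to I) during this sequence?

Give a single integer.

Op 1: C1 write [C1 write: invalidate none -> C1=M] -> [I,M] (invalidations this op: 0; running total: 0)
Op 2: C0 read [C0 read from I: others=['C1=M'] -> C0=S, others downsized to S] -> [S,S] (invalidations this op: 0; running total: 0)
Op 3: C1 read [C1 read: already in S, no change] -> [S,S] (invalidations this op: 0; running total: 0)
Op 4: C1 read [C1 read: already in S, no change] -> [S,S] (invalidations this op: 0; running total: 0)
Op 5: C0 read [C0 read: already in S, no change] -> [S,S] (invalidations this op: 0; running total: 0)
Op 6: C1 write [C1 write: invalidate ['C0=S'] -> C1=M] -> [I,M] (invalidations this op: 1; running total: 1)

Answer: 1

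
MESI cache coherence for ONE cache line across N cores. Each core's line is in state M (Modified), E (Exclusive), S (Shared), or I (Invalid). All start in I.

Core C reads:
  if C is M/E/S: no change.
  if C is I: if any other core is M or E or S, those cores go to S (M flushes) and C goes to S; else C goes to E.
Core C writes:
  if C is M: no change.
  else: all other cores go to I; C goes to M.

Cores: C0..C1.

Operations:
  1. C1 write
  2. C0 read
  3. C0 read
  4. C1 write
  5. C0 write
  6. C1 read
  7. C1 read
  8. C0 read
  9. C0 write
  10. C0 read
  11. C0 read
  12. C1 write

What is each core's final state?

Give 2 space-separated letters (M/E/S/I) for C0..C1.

Answer: I M

Derivation:
Op 1: C1 write [C1 write: invalidate none -> C1=M] -> [I,M]
Op 2: C0 read [C0 read from I: others=['C1=M'] -> C0=S, others downsized to S] -> [S,S]
Op 3: C0 read [C0 read: already in S, no change] -> [S,S]
Op 4: C1 write [C1 write: invalidate ['C0=S'] -> C1=M] -> [I,M]
Op 5: C0 write [C0 write: invalidate ['C1=M'] -> C0=M] -> [M,I]
Op 6: C1 read [C1 read from I: others=['C0=M'] -> C1=S, others downsized to S] -> [S,S]
Op 7: C1 read [C1 read: already in S, no change] -> [S,S]
Op 8: C0 read [C0 read: already in S, no change] -> [S,S]
Op 9: C0 write [C0 write: invalidate ['C1=S'] -> C0=M] -> [M,I]
Op 10: C0 read [C0 read: already in M, no change] -> [M,I]
Op 11: C0 read [C0 read: already in M, no change] -> [M,I]
Op 12: C1 write [C1 write: invalidate ['C0=M'] -> C1=M] -> [I,M]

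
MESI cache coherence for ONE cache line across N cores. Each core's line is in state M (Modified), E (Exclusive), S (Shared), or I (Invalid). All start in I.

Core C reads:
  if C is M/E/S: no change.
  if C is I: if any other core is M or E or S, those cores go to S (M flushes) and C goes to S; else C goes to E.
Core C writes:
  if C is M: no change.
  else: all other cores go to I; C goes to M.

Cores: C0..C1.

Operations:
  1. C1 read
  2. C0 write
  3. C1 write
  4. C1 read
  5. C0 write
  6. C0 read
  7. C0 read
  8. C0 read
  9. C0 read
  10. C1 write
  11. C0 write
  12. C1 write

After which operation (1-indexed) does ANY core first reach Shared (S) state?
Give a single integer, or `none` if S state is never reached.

Op 1: C1 read [C1 read from I: no other sharers -> C1=E (exclusive)] -> [I,E]
Op 2: C0 write [C0 write: invalidate ['C1=E'] -> C0=M] -> [M,I]
Op 3: C1 write [C1 write: invalidate ['C0=M'] -> C1=M] -> [I,M]
Op 4: C1 read [C1 read: already in M, no change] -> [I,M]
Op 5: C0 write [C0 write: invalidate ['C1=M'] -> C0=M] -> [M,I]
Op 6: C0 read [C0 read: already in M, no change] -> [M,I]
Op 7: C0 read [C0 read: already in M, no change] -> [M,I]
Op 8: C0 read [C0 read: already in M, no change] -> [M,I]
Op 9: C0 read [C0 read: already in M, no change] -> [M,I]
Op 10: C1 write [C1 write: invalidate ['C0=M'] -> C1=M] -> [I,M]
Op 11: C0 write [C0 write: invalidate ['C1=M'] -> C0=M] -> [M,I]
Op 12: C1 write [C1 write: invalidate ['C0=M'] -> C1=M] -> [I,M]
S state never reached in this sequence.

Answer: none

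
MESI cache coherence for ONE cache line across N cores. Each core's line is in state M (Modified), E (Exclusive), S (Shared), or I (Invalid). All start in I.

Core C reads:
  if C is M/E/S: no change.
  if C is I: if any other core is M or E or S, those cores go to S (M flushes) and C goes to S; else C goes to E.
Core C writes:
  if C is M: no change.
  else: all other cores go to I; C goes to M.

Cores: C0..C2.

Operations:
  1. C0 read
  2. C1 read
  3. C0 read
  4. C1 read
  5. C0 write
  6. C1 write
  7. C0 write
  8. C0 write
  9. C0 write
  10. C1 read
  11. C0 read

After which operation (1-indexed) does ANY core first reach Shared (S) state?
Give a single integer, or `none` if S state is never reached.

Op 1: C0 read [C0 read from I: no other sharers -> C0=E (exclusive)] -> [E,I,I]
Op 2: C1 read [C1 read from I: others=['C0=E'] -> C1=S, others downsized to S] -> [S,S,I]
  -> First S state at op 2; remaining ops need not be traced.

Answer: 2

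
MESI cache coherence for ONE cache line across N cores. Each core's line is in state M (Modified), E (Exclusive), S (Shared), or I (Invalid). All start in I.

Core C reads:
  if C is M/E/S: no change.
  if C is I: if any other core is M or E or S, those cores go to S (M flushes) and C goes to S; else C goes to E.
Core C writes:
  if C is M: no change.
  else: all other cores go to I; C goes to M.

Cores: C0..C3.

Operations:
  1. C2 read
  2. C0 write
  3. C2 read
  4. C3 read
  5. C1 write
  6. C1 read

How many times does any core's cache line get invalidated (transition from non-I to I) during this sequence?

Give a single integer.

Op 1: C2 read [C2 read from I: no other sharers -> C2=E (exclusive)] -> [I,I,E,I] (invalidations this op: 0; running total: 0)
Op 2: C0 write [C0 write: invalidate ['C2=E'] -> C0=M] -> [M,I,I,I] (invalidations this op: 1; running total: 1)
Op 3: C2 read [C2 read from I: others=['C0=M'] -> C2=S, others downsized to S] -> [S,I,S,I] (invalidations this op: 0; running total: 1)
Op 4: C3 read [C3 read from I: others=['C0=S', 'C2=S'] -> C3=S, others downsized to S] -> [S,I,S,S] (invalidations this op: 0; running total: 1)
Op 5: C1 write [C1 write: invalidate ['C0=S', 'C2=S', 'C3=S'] -> C1=M] -> [I,M,I,I] (invalidations this op: 3; running total: 4)
Op 6: C1 read [C1 read: already in M, no change] -> [I,M,I,I] (invalidations this op: 0; running total: 4)

Answer: 4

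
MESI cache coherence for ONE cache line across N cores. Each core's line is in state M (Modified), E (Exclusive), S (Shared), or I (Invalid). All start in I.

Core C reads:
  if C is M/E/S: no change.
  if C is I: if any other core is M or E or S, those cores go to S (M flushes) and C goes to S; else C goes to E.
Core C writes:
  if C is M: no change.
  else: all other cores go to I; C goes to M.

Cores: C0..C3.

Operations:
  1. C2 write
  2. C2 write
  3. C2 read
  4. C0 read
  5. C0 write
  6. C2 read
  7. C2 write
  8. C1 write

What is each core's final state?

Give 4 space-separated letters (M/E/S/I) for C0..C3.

Op 1: C2 write [C2 write: invalidate none -> C2=M] -> [I,I,M,I]
Op 2: C2 write [C2 write: already M (modified), no change] -> [I,I,M,I]
Op 3: C2 read [C2 read: already in M, no change] -> [I,I,M,I]
Op 4: C0 read [C0 read from I: others=['C2=M'] -> C0=S, others downsized to S] -> [S,I,S,I]
Op 5: C0 write [C0 write: invalidate ['C2=S'] -> C0=M] -> [M,I,I,I]
Op 6: C2 read [C2 read from I: others=['C0=M'] -> C2=S, others downsized to S] -> [S,I,S,I]
Op 7: C2 write [C2 write: invalidate ['C0=S'] -> C2=M] -> [I,I,M,I]
Op 8: C1 write [C1 write: invalidate ['C2=M'] -> C1=M] -> [I,M,I,I]

Answer: I M I I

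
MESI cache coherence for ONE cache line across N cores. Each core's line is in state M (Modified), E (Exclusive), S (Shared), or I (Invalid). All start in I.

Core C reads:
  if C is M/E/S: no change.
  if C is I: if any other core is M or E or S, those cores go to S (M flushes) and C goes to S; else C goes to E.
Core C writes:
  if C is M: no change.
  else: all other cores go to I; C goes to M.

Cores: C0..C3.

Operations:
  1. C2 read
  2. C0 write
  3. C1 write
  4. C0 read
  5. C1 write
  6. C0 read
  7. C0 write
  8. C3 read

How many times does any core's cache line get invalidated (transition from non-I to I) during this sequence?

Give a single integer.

Op 1: C2 read [C2 read from I: no other sharers -> C2=E (exclusive)] -> [I,I,E,I] (invalidations this op: 0; running total: 0)
Op 2: C0 write [C0 write: invalidate ['C2=E'] -> C0=M] -> [M,I,I,I] (invalidations this op: 1; running total: 1)
Op 3: C1 write [C1 write: invalidate ['C0=M'] -> C1=M] -> [I,M,I,I] (invalidations this op: 1; running total: 2)
Op 4: C0 read [C0 read from I: others=['C1=M'] -> C0=S, others downsized to S] -> [S,S,I,I] (invalidations this op: 0; running total: 2)
Op 5: C1 write [C1 write: invalidate ['C0=S'] -> C1=M] -> [I,M,I,I] (invalidations this op: 1; running total: 3)
Op 6: C0 read [C0 read from I: others=['C1=M'] -> C0=S, others downsized to S] -> [S,S,I,I] (invalidations this op: 0; running total: 3)
Op 7: C0 write [C0 write: invalidate ['C1=S'] -> C0=M] -> [M,I,I,I] (invalidations this op: 1; running total: 4)
Op 8: C3 read [C3 read from I: others=['C0=M'] -> C3=S, others downsized to S] -> [S,I,I,S] (invalidations this op: 0; running total: 4)

Answer: 4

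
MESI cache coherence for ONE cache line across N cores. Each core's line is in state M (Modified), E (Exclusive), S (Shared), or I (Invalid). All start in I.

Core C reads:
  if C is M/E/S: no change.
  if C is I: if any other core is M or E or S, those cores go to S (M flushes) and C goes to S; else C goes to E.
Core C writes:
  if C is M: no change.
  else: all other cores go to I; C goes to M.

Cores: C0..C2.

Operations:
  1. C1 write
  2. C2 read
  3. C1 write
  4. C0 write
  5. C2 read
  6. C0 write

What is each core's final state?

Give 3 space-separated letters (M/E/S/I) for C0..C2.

Op 1: C1 write [C1 write: invalidate none -> C1=M] -> [I,M,I]
Op 2: C2 read [C2 read from I: others=['C1=M'] -> C2=S, others downsized to S] -> [I,S,S]
Op 3: C1 write [C1 write: invalidate ['C2=S'] -> C1=M] -> [I,M,I]
Op 4: C0 write [C0 write: invalidate ['C1=M'] -> C0=M] -> [M,I,I]
Op 5: C2 read [C2 read from I: others=['C0=M'] -> C2=S, others downsized to S] -> [S,I,S]
Op 6: C0 write [C0 write: invalidate ['C2=S'] -> C0=M] -> [M,I,I]

Answer: M I I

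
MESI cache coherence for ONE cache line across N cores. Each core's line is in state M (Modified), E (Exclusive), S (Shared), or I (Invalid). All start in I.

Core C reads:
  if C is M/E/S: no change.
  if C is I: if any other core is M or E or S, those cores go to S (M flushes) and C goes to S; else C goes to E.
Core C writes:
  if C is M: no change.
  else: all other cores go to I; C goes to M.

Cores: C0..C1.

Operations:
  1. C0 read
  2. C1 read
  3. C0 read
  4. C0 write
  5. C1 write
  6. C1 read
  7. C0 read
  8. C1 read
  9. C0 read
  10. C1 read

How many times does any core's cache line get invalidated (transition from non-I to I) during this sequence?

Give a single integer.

Op 1: C0 read [C0 read from I: no other sharers -> C0=E (exclusive)] -> [E,I] (invalidations this op: 0; running total: 0)
Op 2: C1 read [C1 read from I: others=['C0=E'] -> C1=S, others downsized to S] -> [S,S] (invalidations this op: 0; running total: 0)
Op 3: C0 read [C0 read: already in S, no change] -> [S,S] (invalidations this op: 0; running total: 0)
Op 4: C0 write [C0 write: invalidate ['C1=S'] -> C0=M] -> [M,I] (invalidations this op: 1; running total: 1)
Op 5: C1 write [C1 write: invalidate ['C0=M'] -> C1=M] -> [I,M] (invalidations this op: 1; running total: 2)
Op 6: C1 read [C1 read: already in M, no change] -> [I,M] (invalidations this op: 0; running total: 2)
Op 7: C0 read [C0 read from I: others=['C1=M'] -> C0=S, others downsized to S] -> [S,S] (invalidations this op: 0; running total: 2)
Op 8: C1 read [C1 read: already in S, no change] -> [S,S] (invalidations this op: 0; running total: 2)
Op 9: C0 read [C0 read: already in S, no change] -> [S,S] (invalidations this op: 0; running total: 2)
Op 10: C1 read [C1 read: already in S, no change] -> [S,S] (invalidations this op: 0; running total: 2)

Answer: 2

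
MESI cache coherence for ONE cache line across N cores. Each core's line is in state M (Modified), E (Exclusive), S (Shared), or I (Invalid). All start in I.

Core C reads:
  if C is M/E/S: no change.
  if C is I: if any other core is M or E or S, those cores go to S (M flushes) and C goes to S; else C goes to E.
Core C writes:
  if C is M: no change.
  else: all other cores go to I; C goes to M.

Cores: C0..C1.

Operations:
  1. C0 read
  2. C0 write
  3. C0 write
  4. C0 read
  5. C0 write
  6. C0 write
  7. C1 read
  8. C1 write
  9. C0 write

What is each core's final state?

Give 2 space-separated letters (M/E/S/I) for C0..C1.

Op 1: C0 read [C0 read from I: no other sharers -> C0=E (exclusive)] -> [E,I]
Op 2: C0 write [C0 write: invalidate none -> C0=M] -> [M,I]
Op 3: C0 write [C0 write: already M (modified), no change] -> [M,I]
Op 4: C0 read [C0 read: already in M, no change] -> [M,I]
Op 5: C0 write [C0 write: already M (modified), no change] -> [M,I]
Op 6: C0 write [C0 write: already M (modified), no change] -> [M,I]
Op 7: C1 read [C1 read from I: others=['C0=M'] -> C1=S, others downsized to S] -> [S,S]
Op 8: C1 write [C1 write: invalidate ['C0=S'] -> C1=M] -> [I,M]
Op 9: C0 write [C0 write: invalidate ['C1=M'] -> C0=M] -> [M,I]

Answer: M I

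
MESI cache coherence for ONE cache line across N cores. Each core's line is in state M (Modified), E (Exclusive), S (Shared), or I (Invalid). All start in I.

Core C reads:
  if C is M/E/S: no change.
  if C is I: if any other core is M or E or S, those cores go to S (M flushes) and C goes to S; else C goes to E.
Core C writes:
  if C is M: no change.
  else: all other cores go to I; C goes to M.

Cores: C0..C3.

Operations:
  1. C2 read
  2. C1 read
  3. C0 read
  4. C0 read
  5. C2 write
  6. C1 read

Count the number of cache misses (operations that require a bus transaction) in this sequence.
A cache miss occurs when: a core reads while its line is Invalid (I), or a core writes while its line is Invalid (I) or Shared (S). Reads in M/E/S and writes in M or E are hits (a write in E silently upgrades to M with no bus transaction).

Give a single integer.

Answer: 5

Derivation:
Op 1: C2 read [C2 read from I: no other sharers -> C2=E (exclusive)] -> [I,I,E,I] [MISS #1: read from I]
Op 2: C1 read [C1 read from I: others=['C2=E'] -> C1=S, others downsized to S] -> [I,S,S,I] [MISS #2: read from I]
Op 3: C0 read [C0 read from I: others=['C1=S', 'C2=S'] -> C0=S, others downsized to S] -> [S,S,S,I] [MISS #3: read from I]
Op 4: C0 read [C0 read: already in S, no change] -> [S,S,S,I] [hit: read from S]
Op 5: C2 write [C2 write: invalidate ['C0=S', 'C1=S'] -> C2=M] -> [I,I,M,I] [MISS #4: write from S]
Op 6: C1 read [C1 read from I: others=['C2=M'] -> C1=S, others downsized to S] -> [I,S,S,I] [MISS #5: read from I]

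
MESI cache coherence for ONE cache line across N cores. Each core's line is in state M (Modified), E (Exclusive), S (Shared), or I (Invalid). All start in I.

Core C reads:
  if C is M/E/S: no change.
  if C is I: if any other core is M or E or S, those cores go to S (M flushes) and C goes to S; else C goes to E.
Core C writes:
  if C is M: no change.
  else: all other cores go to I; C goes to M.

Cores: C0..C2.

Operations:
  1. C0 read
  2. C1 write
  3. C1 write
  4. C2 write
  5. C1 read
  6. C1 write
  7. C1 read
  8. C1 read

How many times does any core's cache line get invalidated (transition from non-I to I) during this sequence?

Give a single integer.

Answer: 3

Derivation:
Op 1: C0 read [C0 read from I: no other sharers -> C0=E (exclusive)] -> [E,I,I] (invalidations this op: 0; running total: 0)
Op 2: C1 write [C1 write: invalidate ['C0=E'] -> C1=M] -> [I,M,I] (invalidations this op: 1; running total: 1)
Op 3: C1 write [C1 write: already M (modified), no change] -> [I,M,I] (invalidations this op: 0; running total: 1)
Op 4: C2 write [C2 write: invalidate ['C1=M'] -> C2=M] -> [I,I,M] (invalidations this op: 1; running total: 2)
Op 5: C1 read [C1 read from I: others=['C2=M'] -> C1=S, others downsized to S] -> [I,S,S] (invalidations this op: 0; running total: 2)
Op 6: C1 write [C1 write: invalidate ['C2=S'] -> C1=M] -> [I,M,I] (invalidations this op: 1; running total: 3)
Op 7: C1 read [C1 read: already in M, no change] -> [I,M,I] (invalidations this op: 0; running total: 3)
Op 8: C1 read [C1 read: already in M, no change] -> [I,M,I] (invalidations this op: 0; running total: 3)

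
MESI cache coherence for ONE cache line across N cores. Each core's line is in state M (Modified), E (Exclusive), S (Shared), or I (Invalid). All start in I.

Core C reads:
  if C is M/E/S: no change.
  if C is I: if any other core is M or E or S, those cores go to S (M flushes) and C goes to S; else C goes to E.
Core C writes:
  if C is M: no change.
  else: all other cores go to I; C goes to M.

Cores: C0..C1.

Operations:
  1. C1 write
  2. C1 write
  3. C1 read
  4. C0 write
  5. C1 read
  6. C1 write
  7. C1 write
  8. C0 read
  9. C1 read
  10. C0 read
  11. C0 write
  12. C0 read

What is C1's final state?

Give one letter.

Op 1: C1 write [C1 write: invalidate none -> C1=M] -> [I,M]
Op 2: C1 write [C1 write: already M (modified), no change] -> [I,M]
Op 3: C1 read [C1 read: already in M, no change] -> [I,M]
Op 4: C0 write [C0 write: invalidate ['C1=M'] -> C0=M] -> [M,I]
Op 5: C1 read [C1 read from I: others=['C0=M'] -> C1=S, others downsized to S] -> [S,S]
Op 6: C1 write [C1 write: invalidate ['C0=S'] -> C1=M] -> [I,M]
Op 7: C1 write [C1 write: already M (modified), no change] -> [I,M]
Op 8: C0 read [C0 read from I: others=['C1=M'] -> C0=S, others downsized to S] -> [S,S]
Op 9: C1 read [C1 read: already in S, no change] -> [S,S]
Op 10: C0 read [C0 read: already in S, no change] -> [S,S]
Op 11: C0 write [C0 write: invalidate ['C1=S'] -> C0=M] -> [M,I]
Op 12: C0 read [C0 read: already in M, no change] -> [M,I]

Answer: I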